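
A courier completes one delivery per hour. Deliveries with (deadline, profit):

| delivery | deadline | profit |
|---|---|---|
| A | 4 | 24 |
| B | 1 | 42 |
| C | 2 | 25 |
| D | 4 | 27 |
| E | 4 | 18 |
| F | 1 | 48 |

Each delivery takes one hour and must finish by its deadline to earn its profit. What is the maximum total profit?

Sort by profit descending; place each in the latest free slot ≤ its deadline.
By profit: F(d1,48), B(d1,42), D(d4,27), C(d2,25), A(d4,24), E(d4,18)
F→slot 1; B skipped; D→slot 4; C→slot 2; A→slot 3; E skipped.
Profit = 48 + 25 + 24 + 27 = 124

124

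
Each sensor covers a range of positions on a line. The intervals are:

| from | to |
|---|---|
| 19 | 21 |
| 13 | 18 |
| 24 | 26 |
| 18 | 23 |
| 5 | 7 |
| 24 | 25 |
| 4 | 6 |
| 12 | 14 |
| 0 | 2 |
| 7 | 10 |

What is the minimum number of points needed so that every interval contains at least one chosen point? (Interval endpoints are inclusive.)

6

Sorted: [0,2] [4,6] [5,7] [7,10] [12,14] [13,18] [19,21] [18,23] [24,25] [24,26]
{[0,2]} hit by 2; {[4,6],[5,7]} hit by 6; {[7,10]} hit by 10; {[12,14],[13,18]} hit by 14; {[19,21],[18,23]} hit by 21; {[24,25],[24,26]} hit by 25.
Points: 2, 6, 10, 14, 21, 25 (6 total).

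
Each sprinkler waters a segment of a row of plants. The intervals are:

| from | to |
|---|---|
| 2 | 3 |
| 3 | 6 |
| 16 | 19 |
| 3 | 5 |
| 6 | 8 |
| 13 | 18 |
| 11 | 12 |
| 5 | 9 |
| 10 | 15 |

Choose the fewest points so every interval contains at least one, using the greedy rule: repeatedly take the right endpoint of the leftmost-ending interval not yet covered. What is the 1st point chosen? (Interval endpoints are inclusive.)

3

Sort by right endpoint; whenever an interval is uncovered, place a point at its right end.
Sorted: [2,3] [3,5] [3,6] [6,8] [5,9] [11,12] [10,15] [13,18] [16,19]
{[2,3],[3,5],[3,6]} hit by 3; {[6,8],[5,9]} hit by 8; {[11,12],[10,15]} hit by 12; {[13,18],[16,19]} hit by 18.
Points: 3, 8, 12, 18 (4 total).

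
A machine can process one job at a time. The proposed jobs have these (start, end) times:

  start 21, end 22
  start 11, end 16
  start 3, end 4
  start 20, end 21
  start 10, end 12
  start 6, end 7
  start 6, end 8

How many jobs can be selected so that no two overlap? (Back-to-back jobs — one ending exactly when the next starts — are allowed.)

By end time: (3,4), (6,7), (6,8), (10,12), (11,16), (20,21), (21,22).
Pick (3,4); next start ≥ 4 → (6,7); next start ≥ 7 → (10,12); next start ≥ 12 → (20,21); next start ≥ 21 → (21,22).
Selected 5 jobs.

5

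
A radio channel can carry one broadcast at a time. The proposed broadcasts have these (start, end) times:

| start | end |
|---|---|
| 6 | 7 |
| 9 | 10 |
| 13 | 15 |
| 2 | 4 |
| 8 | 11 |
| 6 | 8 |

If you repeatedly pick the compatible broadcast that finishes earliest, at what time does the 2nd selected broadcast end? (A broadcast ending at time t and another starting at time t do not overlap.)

7

Sorted by end: (2,4)  (6,7)  (6,8)  (9,10)  (8,11)  (13,15)
take (2,4); take (6,7); take (9,10); skip (8,11); take (13,15).
Selected: (2,4) (6,7) (9,10) (13,15)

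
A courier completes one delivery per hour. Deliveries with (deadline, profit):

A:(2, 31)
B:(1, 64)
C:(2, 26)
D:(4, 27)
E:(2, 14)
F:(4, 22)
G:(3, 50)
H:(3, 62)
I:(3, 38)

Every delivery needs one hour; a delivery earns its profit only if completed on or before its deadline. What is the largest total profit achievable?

203

By profit: B(d1,64), H(d3,62), G(d3,50), I(d3,38), A(d2,31), D(d4,27), C(d2,26), F(d4,22), E(d2,14)
B→slot 1; H→slot 3; G→slot 2; I skipped; A skipped; D→slot 4; C skipped; F skipped; E skipped.
Profit = 64 + 50 + 62 + 27 = 203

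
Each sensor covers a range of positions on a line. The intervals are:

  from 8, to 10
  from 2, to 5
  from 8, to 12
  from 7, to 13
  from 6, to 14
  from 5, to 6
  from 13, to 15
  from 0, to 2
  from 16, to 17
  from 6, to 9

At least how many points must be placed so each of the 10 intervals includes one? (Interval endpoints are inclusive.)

5

Process intervals by earliest right end; each time one isn't hit yet, stab at its right endpoint.
By right end: [0,2]  [2,5]  [5,6]  [6,9]  [8,10]  [8,12]  [7,13]  [6,14]  [13,15]  [16,17]
[0,2] uncovered → point at 2; [5,6] uncovered → point at 6; [8,10] uncovered → point at 10; [13,15] uncovered → point at 15; [16,17] uncovered → point at 17.
Points: 2, 6, 10, 15, 17 (5 total).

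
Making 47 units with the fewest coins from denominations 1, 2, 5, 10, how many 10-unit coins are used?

4

Greedy: take as many of the largest coin as possible, then repeat with the remainder.
47 = 4×10 + 1×5 + 1×2
Count of 10: 4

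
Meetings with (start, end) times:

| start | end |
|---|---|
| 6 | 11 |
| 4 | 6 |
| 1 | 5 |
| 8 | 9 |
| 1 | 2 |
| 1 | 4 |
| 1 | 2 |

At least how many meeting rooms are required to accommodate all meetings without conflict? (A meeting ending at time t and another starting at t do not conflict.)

4

The answer is the maximum number of intervals overlapping at any instant.
starts: [1, 1, 1, 1, 4, 6, 8]
ends:   [2, 2, 4, 5, 6, 9, 11]
s1→1 s1→2 s1→3 s1→4  — peak 4.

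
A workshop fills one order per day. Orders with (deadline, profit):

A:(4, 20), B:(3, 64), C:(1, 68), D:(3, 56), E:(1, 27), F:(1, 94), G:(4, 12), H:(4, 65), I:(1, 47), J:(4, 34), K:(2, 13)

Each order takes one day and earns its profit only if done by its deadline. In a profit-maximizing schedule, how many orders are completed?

By profit: F(d1,94), C(d1,68), H(d4,65), B(d3,64), D(d3,56), I(d1,47), J(d4,34), E(d1,27), A(d4,20), K(d2,13), G(d4,12)
F→slot 1; C skipped; H→slot 4; B→slot 3; D→slot 2; I skipped; J skipped; E skipped; A skipped; K skipped; G skipped.
4 of 11 scheduled.

4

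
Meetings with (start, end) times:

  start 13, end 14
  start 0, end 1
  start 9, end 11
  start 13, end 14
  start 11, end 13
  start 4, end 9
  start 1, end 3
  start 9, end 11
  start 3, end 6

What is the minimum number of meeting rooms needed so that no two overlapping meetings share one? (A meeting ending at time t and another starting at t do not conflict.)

starts: [0, 1, 3, 4, 9, 9, 11, 13, 13]
ends:   [1, 3, 6, 9, 11, 11, 13, 14, 14]
s0→1 e1→0 s1→1 e3→0 s3→1 s4→2  — peak 2.

2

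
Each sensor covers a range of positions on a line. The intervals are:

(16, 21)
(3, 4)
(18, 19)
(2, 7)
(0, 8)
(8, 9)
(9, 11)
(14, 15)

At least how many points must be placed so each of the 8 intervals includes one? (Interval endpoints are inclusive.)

4

By right end: [3,4]  [2,7]  [0,8]  [8,9]  [9,11]  [14,15]  [18,19]  [16,21]
[3,4] uncovered → point at 4; [8,9] uncovered → point at 9; [14,15] uncovered → point at 15; [18,19] uncovered → point at 19.
Points: 4, 9, 15, 19 (4 total).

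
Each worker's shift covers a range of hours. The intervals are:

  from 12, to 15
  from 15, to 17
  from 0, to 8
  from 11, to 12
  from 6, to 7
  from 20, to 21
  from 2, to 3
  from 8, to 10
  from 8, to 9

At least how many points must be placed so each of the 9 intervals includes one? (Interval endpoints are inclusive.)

6

Process intervals by earliest right end; each time one isn't hit yet, stab at its right endpoint.
By right end: [2,3]  [6,7]  [0,8]  [8,9]  [8,10]  [11,12]  [12,15]  [15,17]  [20,21]
[2,3] uncovered → point at 3; [6,7] uncovered → point at 7; [8,9] uncovered → point at 9; [11,12] uncovered → point at 12; [15,17] uncovered → point at 17; [20,21] uncovered → point at 21.
Points: 3, 7, 9, 12, 17, 21 (6 total).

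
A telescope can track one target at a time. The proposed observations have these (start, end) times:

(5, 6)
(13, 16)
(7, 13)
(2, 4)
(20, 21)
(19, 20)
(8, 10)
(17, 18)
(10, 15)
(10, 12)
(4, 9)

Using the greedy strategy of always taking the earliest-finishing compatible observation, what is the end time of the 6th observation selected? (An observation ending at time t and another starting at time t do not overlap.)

Order by finish time; keep every interval that doesn't clash with the previous kept one.
Sorted by end: (2,4)  (5,6)  (4,9)  (8,10)  (10,12)  (7,13)  (10,15)  (13,16)  (17,18)  (19,20)  (20,21)
take (2,4); take (5,6); take (8,10); take (10,12); take (13,16); take (17,18); take (19,20); take (20,21).
Selected: (2,4) (5,6) (8,10) (10,12) (13,16) (17,18) (19,20) (20,21)

18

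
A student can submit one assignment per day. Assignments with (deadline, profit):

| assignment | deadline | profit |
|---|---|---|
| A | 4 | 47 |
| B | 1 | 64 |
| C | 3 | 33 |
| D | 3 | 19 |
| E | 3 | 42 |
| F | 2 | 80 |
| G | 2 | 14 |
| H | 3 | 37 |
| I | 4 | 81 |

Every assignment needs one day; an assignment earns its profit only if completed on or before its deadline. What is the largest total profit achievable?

272

Take jobs in profit order; each goes to the latest open slot no later than its deadline.
By profit: I(d4,81), F(d2,80), B(d1,64), A(d4,47), E(d3,42), H(d3,37), C(d3,33), D(d3,19), G(d2,14)
I→slot 4; F→slot 2; B→slot 1; A→slot 3; E skipped; H skipped; C skipped; D skipped; G skipped.
Profit = 64 + 80 + 47 + 81 = 272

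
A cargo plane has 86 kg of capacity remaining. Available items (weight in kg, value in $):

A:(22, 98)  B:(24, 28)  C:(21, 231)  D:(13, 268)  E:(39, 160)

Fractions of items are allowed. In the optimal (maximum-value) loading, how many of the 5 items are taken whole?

Greedy by value/weight ratio, highest first.
Ratios (sorted): D 20.62, C 11.00, A 4.45, E 4.10, B 1.17
take D (13 @ 268); take C (21 @ 231); take A (22 @ 98); take 30/39 of E → 123.08. Capacity used 86/86.
3 item(s) taken whole; one partial (take 30/39 of E).

3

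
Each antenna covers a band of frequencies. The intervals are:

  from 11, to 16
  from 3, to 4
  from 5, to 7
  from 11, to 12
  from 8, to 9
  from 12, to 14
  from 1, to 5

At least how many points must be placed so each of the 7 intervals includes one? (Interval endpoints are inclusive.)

4

Sort by right endpoint; whenever an interval is uncovered, place a point at its right end.
Sorted: [3,4] [1,5] [5,7] [8,9] [11,12] [12,14] [11,16]
{[3,4],[1,5]} hit by 4; {[5,7]} hit by 7; {[8,9]} hit by 9; {[11,12],[12,14],[11,16]} hit by 12.
Points: 4, 7, 9, 12 (4 total).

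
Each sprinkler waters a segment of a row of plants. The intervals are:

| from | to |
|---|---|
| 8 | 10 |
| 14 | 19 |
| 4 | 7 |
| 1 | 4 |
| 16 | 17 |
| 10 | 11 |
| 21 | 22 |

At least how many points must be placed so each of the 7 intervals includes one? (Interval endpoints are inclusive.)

4

Sort by right endpoint; whenever an interval is uncovered, place a point at its right end.
Sorted: [1,4] [4,7] [8,10] [10,11] [16,17] [14,19] [21,22]
{[1,4],[4,7]} hit by 4; {[8,10],[10,11]} hit by 10; {[16,17],[14,19]} hit by 17; {[21,22]} hit by 22.
Points: 4, 10, 17, 22 (4 total).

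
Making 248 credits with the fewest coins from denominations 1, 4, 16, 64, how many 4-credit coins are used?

Use the largest denomination that fits, subtract, and repeat.
248 − 3×64→56 − 3×16→8 − 2×4→0
Count of 4: 2

2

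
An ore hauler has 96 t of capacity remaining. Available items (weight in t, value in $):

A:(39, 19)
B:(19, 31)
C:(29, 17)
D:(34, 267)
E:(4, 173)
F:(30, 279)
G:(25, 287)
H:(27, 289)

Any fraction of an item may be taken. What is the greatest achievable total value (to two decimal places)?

Sort by value per unit weight and fill in that order.
Ratios (sorted): E 43.25, G 11.48, H 10.70, F 9.30, D 7.85, B 1.63, C 0.59, A 0.49
take E (4 @ 173); take G (25 @ 287); take H (27 @ 289); take F (30 @ 279); take 10/34 of D → 78.53. Capacity used 96/96.
Total value = 1106.53

1106.53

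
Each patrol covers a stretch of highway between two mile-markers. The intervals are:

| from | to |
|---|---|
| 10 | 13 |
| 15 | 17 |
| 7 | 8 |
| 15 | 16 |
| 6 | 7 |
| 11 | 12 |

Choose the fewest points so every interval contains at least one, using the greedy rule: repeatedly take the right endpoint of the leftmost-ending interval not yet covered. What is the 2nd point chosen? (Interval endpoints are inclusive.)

12

Sorted: [6,7] [7,8] [11,12] [10,13] [15,16] [15,17]
{[6,7],[7,8]} hit by 7; {[11,12],[10,13]} hit by 12; {[15,16],[15,17]} hit by 16.
Points: 7, 12, 16 (3 total).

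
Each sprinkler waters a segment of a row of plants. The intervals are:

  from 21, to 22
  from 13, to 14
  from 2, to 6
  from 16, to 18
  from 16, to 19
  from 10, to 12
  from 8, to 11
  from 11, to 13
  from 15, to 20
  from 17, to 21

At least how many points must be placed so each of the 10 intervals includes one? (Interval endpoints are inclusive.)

5

Process intervals by earliest right end; each time one isn't hit yet, stab at its right endpoint.
Sorted: [2,6] [8,11] [10,12] [11,13] [13,14] [16,18] [16,19] [15,20] [17,21] [21,22]
{[2,6]} hit by 6; {[8,11],[10,12],[11,13]} hit by 11; {[13,14]} hit by 14; {[16,18],[16,19],[15,20],[17,21]} hit by 18; {[21,22]} hit by 22.
Points: 6, 11, 14, 18, 22 (5 total).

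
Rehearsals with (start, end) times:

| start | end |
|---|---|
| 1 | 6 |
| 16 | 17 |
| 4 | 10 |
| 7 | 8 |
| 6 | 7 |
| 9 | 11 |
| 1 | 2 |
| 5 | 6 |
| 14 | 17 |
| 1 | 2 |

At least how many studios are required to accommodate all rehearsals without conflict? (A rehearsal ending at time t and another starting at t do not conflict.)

starts: [1, 1, 1, 4, 5, 6, 7, 9, 14, 16]
ends:   [2, 2, 6, 6, 7, 8, 10, 11, 17, 17]
s1→1 s1→2 s1→3  — peak 3.

3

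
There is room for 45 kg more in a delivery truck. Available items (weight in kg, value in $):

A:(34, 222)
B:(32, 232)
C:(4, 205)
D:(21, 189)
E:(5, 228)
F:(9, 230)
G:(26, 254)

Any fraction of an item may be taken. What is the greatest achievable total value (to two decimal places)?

Sort by value per unit weight and fill in that order.
Order: C (205/4=51.25) > E (228/5=45.60) > F (230/9=25.56) > G (254/26=9.77) > D (189/21=9.00) > B (232/32=7.25) > A (222/34=6.53)
Fill: take C (4 @ 205) → take E (5 @ 228) → take F (9 @ 230) → take G (26 @ 254) → take 1/21 of D → 9.00; 45/45 used.
Total value = 926.00

926.00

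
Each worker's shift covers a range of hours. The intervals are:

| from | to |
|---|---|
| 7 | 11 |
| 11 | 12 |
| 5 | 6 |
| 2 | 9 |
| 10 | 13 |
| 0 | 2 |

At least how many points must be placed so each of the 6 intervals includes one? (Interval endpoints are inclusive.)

Sorted: [0,2] [5,6] [2,9] [7,11] [11,12] [10,13]
{[0,2]} hit by 2; {[5,6],[2,9]} hit by 6; {[7,11],[11,12],[10,13]} hit by 11.
Points: 2, 6, 11 (3 total).

3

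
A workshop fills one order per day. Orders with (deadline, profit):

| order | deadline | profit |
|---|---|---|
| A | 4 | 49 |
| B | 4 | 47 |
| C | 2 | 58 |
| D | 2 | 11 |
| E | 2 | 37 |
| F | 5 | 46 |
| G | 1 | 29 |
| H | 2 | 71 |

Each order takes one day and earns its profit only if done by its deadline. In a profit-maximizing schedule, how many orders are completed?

By profit: H(d2,71), C(d2,58), A(d4,49), B(d4,47), F(d5,46), E(d2,37), G(d1,29), D(d2,11)
H→slot 2; C→slot 1; A→slot 4; B→slot 3; F→slot 5; E skipped; G skipped; D skipped.
5 of 8 scheduled.

5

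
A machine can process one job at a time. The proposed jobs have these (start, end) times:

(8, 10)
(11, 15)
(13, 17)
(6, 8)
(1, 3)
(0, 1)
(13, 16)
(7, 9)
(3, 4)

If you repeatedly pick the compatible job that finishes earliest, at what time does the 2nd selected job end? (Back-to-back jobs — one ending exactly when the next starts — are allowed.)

Sort by end time and greedily take each interval whose start is ≥ the last chosen end.
By end time: (0,1), (1,3), (3,4), (6,8), (7,9), (8,10), (11,15), (13,16), (13,17).
Pick (0,1); next start ≥ 1 → (1,3); next start ≥ 3 → (3,4); next start ≥ 4 → (6,8); next start ≥ 8 → (8,10); next start ≥ 10 → (11,15).
Selected: (0,1) (1,3) (3,4) (6,8) (8,10) (11,15)

3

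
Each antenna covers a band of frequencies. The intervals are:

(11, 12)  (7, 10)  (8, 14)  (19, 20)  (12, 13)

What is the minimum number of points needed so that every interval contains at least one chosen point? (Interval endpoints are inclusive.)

3

By right end: [7,10]  [11,12]  [12,13]  [8,14]  [19,20]
[7,10] uncovered → point at 10; [11,12] uncovered → point at 12; [19,20] uncovered → point at 20.
Points: 10, 12, 20 (3 total).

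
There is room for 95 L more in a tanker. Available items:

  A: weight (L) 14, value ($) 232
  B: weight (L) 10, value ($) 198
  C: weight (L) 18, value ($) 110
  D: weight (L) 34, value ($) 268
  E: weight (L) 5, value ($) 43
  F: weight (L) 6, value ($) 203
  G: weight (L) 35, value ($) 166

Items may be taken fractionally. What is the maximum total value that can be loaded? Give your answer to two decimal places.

1091.94

Order: F (203/6=33.83) > B (198/10=19.80) > A (232/14=16.57) > E (43/5=8.60) > D (268/34=7.88) > C (110/18=6.11) > G (166/35=4.74)
Fill: take F (6 @ 203) → take B (10 @ 198) → take A (14 @ 232) → take E (5 @ 43) → take D (34 @ 268) → take C (18 @ 110) → take 8/35 of G → 37.94; 95/95 used.
Total value = 1091.94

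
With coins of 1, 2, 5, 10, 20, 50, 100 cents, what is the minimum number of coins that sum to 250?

250 = 2×100 + 1×50
Total coins = 2 + 1 = 3

3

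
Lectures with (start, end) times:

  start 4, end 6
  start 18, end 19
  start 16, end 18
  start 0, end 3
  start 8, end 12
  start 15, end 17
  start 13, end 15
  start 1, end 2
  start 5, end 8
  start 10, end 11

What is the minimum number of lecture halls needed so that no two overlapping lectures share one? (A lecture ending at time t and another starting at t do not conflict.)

The answer is the maximum number of intervals overlapping at any instant.
starts: [0, 1, 4, 5, 8, 10, 13, 15, 16, 18]
ends:   [2, 3, 6, 8, 11, 12, 15, 17, 18, 19]
s0→1 s1→2  — peak 2.

2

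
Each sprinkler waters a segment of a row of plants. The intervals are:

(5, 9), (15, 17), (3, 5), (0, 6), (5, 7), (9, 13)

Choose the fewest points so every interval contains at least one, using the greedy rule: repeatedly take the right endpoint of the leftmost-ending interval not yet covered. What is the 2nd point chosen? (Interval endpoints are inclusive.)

13

Sort by right endpoint; whenever an interval is uncovered, place a point at its right end.
By right end: [3,5]  [0,6]  [5,7]  [5,9]  [9,13]  [15,17]
[3,5] uncovered → point at 5; [9,13] uncovered → point at 13; [15,17] uncovered → point at 17.
Points: 5, 13, 17 (3 total).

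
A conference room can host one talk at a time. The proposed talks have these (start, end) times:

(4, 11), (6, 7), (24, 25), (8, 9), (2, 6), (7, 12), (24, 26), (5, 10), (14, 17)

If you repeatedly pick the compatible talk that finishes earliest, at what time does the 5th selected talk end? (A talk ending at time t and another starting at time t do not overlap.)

25

Sorted by end: (2,6)  (6,7)  (8,9)  (5,10)  (4,11)  (7,12)  (14,17)  (24,25)  (24,26)
take (2,6); take (6,7); take (8,9); take (14,17); take (24,25); skip (24,26).
Selected: (2,6) (6,7) (8,9) (14,17) (24,25)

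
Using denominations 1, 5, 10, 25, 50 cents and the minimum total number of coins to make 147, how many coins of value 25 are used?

1

Use the largest denomination that fits, subtract, and repeat.
147 = 2×50 + 1×25 + 2×10 + 2×1
Count of 25: 1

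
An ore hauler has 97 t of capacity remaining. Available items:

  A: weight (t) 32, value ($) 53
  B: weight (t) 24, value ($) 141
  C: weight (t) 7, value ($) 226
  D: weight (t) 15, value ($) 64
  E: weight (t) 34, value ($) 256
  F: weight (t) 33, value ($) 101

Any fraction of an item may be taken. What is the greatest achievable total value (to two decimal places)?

739.03

Sort by value per unit weight and fill in that order.
Ratios (sorted): C 32.29, E 7.53, B 5.88, D 4.27, F 3.06, A 1.66
take C (7 @ 226); take E (34 @ 256); take B (24 @ 141); take D (15 @ 64); take 17/33 of F → 52.03. Capacity used 97/97.
Total value = 739.03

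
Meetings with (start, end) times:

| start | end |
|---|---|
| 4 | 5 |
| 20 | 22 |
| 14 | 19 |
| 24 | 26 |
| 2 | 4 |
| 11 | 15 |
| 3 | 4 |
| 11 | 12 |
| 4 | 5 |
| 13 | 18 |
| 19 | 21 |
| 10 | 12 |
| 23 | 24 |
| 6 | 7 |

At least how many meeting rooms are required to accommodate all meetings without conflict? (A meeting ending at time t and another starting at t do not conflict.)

Count concurrent intervals with a sweep; the peak is the room count.
Events (time:±→running): 2:+→1 3:+→2 4:-→1 4:-→0 4:+→1 4:+→2 5:-→1 5:-→0 6:+→1 7:-→0 10:+→1 11:+→2 11:+→3 … peak 3.

3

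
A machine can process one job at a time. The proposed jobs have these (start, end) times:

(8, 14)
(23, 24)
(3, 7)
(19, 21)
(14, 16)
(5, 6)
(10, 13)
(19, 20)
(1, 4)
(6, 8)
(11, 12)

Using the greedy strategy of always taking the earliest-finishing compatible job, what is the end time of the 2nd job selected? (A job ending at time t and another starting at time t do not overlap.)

6

Sort by end time and greedily take each interval whose start is ≥ the last chosen end.
By end time: (1,4), (5,6), (3,7), (6,8), (11,12), (10,13), (8,14), (14,16), (19,20), (19,21), (23,24).
Pick (1,4); next start ≥ 4 → (5,6); next start ≥ 6 → (6,8); next start ≥ 8 → (11,12); next start ≥ 12 → (14,16); next start ≥ 16 → (19,20); next start ≥ 20 → (23,24).
Selected: (1,4) (5,6) (6,8) (11,12) (14,16) (19,20) (23,24)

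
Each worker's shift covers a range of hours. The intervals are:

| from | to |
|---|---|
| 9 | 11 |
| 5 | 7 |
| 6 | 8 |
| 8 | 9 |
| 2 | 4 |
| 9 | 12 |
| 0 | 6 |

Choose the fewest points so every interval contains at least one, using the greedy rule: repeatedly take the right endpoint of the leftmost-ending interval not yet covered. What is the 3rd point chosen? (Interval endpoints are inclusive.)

Process intervals by earliest right end; each time one isn't hit yet, stab at its right endpoint.
Sorted: [2,4] [0,6] [5,7] [6,8] [8,9] [9,11] [9,12]
{[2,4],[0,6]} hit by 4; {[5,7],[6,8]} hit by 7; {[8,9],[9,11],[9,12]} hit by 9.
Points: 4, 7, 9 (3 total).

9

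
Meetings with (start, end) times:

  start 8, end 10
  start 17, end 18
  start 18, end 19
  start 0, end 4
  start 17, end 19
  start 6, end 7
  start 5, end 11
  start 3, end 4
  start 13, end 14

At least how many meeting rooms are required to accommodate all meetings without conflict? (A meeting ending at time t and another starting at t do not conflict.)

2

The answer is the maximum number of intervals overlapping at any instant.
Events (time:±→running): 0:+→1 3:+→2 … peak 2.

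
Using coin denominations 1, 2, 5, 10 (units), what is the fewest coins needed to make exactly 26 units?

4

Use the largest denomination that fits, subtract, and repeat.
26 = 2×10 + 1×5 + 1×1
Total coins = 2 + 1 + 1 = 4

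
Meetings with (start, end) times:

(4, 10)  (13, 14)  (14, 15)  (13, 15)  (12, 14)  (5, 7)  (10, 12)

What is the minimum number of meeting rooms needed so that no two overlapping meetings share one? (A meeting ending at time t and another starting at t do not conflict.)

3

The answer is the maximum number of intervals overlapping at any instant.
Events (time:±→running): 4:+→1 5:+→2 7:-→1 10:-→0 10:+→1 12:-→0 12:+→1 13:+→2 13:+→3 … peak 3.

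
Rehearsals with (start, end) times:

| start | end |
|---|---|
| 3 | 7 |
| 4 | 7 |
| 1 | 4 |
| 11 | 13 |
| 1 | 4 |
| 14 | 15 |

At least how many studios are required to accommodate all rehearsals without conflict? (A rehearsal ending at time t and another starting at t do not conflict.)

3

starts: [1, 1, 3, 4, 11, 14]
ends:   [4, 4, 7, 7, 13, 15]
s1→1 s1→2 s3→3  — peak 3.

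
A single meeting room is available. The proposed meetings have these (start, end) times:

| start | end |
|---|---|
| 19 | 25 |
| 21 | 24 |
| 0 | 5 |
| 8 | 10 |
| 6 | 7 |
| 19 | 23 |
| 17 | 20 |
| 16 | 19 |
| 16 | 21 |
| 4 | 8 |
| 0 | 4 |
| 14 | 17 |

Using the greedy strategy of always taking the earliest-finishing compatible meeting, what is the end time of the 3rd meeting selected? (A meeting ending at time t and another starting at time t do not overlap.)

10

Greedy by earliest finish: after sorting by end time, pick each interval compatible with the last pick.
By end time: (0,4), (0,5), (6,7), (4,8), (8,10), (14,17), (16,19), (17,20), (16,21), (19,23), (21,24), (19,25).
Pick (0,4); next start ≥ 4 → (6,7); next start ≥ 7 → (8,10); next start ≥ 10 → (14,17); next start ≥ 17 → (17,20); next start ≥ 20 → (21,24).
Selected: (0,4) (6,7) (8,10) (14,17) (17,20) (21,24)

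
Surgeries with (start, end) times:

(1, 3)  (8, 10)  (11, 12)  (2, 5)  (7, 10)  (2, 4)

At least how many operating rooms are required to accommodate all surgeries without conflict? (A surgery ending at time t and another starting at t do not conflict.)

3

The answer is the maximum number of intervals overlapping at any instant.
Events (time:±→running): 1:+→1 2:+→2 2:+→3 … peak 3.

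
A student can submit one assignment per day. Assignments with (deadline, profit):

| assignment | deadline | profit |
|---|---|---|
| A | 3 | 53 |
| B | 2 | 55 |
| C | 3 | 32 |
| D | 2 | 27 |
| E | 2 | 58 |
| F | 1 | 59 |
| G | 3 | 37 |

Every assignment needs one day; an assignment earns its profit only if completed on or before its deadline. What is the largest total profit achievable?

170

Sort by profit descending; place each in the latest free slot ≤ its deadline.
Profit order: F=59 E=58 B=55 A=53 G=37 C=32 D=27
Assign: F→slot 1, E→slot 2, B skipped, A→slot 3, G skipped, C skipped, D skipped.
Slots: [1:F] [2:E] [3:A]
Profit = 59 + 58 + 53 = 170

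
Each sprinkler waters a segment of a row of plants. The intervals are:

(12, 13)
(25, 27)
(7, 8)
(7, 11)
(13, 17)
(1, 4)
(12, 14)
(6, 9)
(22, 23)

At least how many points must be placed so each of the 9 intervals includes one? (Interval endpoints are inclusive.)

5

Process intervals by earliest right end; each time one isn't hit yet, stab at its right endpoint.
Sorted: [1,4] [7,8] [6,9] [7,11] [12,13] [12,14] [13,17] [22,23] [25,27]
{[1,4]} hit by 4; {[7,8],[6,9],[7,11]} hit by 8; {[12,13],[12,14],[13,17]} hit by 13; {[22,23]} hit by 23; {[25,27]} hit by 27.
Points: 4, 8, 13, 23, 27 (5 total).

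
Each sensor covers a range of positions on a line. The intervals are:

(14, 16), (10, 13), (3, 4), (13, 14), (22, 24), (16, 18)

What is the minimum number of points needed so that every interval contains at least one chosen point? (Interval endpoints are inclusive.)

By right end: [3,4]  [10,13]  [13,14]  [14,16]  [16,18]  [22,24]
[3,4] uncovered → point at 4; [10,13] uncovered → point at 13; [14,16] uncovered → point at 16; [22,24] uncovered → point at 24.
Points: 4, 13, 16, 24 (4 total).

4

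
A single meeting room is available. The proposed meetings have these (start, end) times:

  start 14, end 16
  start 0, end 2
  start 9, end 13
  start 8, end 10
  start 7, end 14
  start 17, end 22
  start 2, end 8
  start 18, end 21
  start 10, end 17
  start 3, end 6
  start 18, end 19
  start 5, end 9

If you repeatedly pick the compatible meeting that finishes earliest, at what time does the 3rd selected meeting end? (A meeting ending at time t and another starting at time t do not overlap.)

Greedy by earliest finish: after sorting by end time, pick each interval compatible with the last pick.
By end time: (0,2), (3,6), (2,8), (5,9), (8,10), (9,13), (7,14), (14,16), (10,17), (18,19), (18,21), (17,22).
Pick (0,2); next start ≥ 2 → (3,6); next start ≥ 6 → (8,10); next start ≥ 10 → (14,16); next start ≥ 16 → (18,19).
Selected: (0,2) (3,6) (8,10) (14,16) (18,19)

10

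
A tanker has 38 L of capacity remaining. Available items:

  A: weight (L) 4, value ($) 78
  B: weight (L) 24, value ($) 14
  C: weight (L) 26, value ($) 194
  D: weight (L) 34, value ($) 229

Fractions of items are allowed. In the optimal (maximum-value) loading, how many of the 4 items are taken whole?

Ratios (sorted): A 19.50, C 7.46, D 6.74, B 0.58
take A (4 @ 78); take C (26 @ 194); take 8/34 of D → 53.88. Capacity used 38/38.
2 item(s) taken whole; one partial (take 8/34 of D).

2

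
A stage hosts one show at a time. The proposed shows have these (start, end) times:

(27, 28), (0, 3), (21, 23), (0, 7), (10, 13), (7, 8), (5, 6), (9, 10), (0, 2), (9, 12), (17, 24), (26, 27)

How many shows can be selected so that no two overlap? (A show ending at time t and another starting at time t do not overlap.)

Order by finish time; keep every interval that doesn't clash with the previous kept one.
By end time: (0,2), (0,3), (5,6), (0,7), (7,8), (9,10), (9,12), (10,13), (21,23), (17,24), (26,27), (27,28).
Pick (0,2); next start ≥ 2 → (5,6); next start ≥ 6 → (7,8); next start ≥ 8 → (9,10); next start ≥ 10 → (10,13); next start ≥ 13 → (21,23); next start ≥ 23 → (26,27); next start ≥ 27 → (27,28).
Selected 8 shows.

8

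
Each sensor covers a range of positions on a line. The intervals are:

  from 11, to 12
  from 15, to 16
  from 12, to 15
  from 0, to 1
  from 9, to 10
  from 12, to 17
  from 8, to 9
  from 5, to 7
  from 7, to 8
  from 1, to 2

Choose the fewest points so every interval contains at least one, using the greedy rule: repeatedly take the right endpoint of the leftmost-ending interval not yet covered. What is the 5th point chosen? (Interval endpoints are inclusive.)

Sorted: [0,1] [1,2] [5,7] [7,8] [8,9] [9,10] [11,12] [12,15] [15,16] [12,17]
{[0,1],[1,2]} hit by 1; {[5,7],[7,8]} hit by 7; {[8,9],[9,10]} hit by 9; {[11,12],[12,15]} hit by 12; {[15,16],[12,17]} hit by 16.
Points: 1, 7, 9, 12, 16 (5 total).

16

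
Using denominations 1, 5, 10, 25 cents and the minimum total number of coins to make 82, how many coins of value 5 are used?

1

82 − 3×25→7 − 1×5→2 − 2×1→0
Count of 5: 1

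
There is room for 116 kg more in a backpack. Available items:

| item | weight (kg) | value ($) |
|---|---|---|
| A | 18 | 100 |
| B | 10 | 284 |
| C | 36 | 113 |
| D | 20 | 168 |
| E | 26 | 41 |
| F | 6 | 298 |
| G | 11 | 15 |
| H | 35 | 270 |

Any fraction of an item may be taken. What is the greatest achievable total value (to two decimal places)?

1204.75

Order: F (298/6=49.67) > B (284/10=28.40) > D (168/20=8.40) > H (270/35=7.71) > A (100/18=5.56) > C (113/36=3.14) > E (41/26=1.58) > G (15/11=1.36)
Fill: take F (6 @ 298) → take B (10 @ 284) → take D (20 @ 168) → take H (35 @ 270) → take A (18 @ 100) → take 27/36 of C → 84.75; 116/116 used.
Total value = 1204.75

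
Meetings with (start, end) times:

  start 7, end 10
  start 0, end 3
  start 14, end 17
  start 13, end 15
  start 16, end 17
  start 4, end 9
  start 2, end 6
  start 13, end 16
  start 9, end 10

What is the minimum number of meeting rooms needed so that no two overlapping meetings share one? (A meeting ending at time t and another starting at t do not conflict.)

Events (time:±→running): 0:+→1 2:+→2 3:-→1 4:+→2 6:-→1 7:+→2 9:-→1 9:+→2 10:-→1 10:-→0 13:+→1 13:+→2 14:+→3 … peak 3.

3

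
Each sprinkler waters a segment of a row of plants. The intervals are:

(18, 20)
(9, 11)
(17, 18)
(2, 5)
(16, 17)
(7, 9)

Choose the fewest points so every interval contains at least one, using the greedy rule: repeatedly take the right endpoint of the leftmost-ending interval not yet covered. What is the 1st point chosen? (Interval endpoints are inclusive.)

Sorted: [2,5] [7,9] [9,11] [16,17] [17,18] [18,20]
{[2,5]} hit by 5; {[7,9],[9,11]} hit by 9; {[16,17],[17,18]} hit by 17; {[18,20]} hit by 20.
Points: 5, 9, 17, 20 (4 total).

5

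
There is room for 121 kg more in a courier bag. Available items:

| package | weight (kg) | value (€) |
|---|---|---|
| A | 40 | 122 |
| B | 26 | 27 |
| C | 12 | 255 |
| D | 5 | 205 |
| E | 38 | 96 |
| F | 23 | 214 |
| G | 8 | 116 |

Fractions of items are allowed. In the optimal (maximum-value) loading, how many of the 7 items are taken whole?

5

Ratios (sorted): D 41.00, C 21.25, G 14.50, F 9.30, A 3.05, E 2.53, B 1.04
take D (5 @ 205); take C (12 @ 255); take G (8 @ 116); take F (23 @ 214); take A (40 @ 122); take 33/38 of E → 83.37. Capacity used 121/121.
5 item(s) taken whole; one partial (take 33/38 of E).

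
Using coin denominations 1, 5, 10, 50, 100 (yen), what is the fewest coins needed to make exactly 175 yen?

5

175 = 1×100 + 1×50 + 2×10 + 1×5
Total coins = 1 + 1 + 2 + 1 = 5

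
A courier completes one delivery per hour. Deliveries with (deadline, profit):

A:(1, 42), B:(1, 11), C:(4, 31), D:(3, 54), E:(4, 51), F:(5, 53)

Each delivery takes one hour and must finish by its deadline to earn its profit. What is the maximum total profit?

Take jobs in profit order; each goes to the latest open slot no later than its deadline.
By profit: D(d3,54), F(d5,53), E(d4,51), A(d1,42), C(d4,31), B(d1,11)
D→slot 3; F→slot 5; E→slot 4; A→slot 1; C→slot 2; B skipped.
Profit = 42 + 31 + 54 + 51 + 53 = 231

231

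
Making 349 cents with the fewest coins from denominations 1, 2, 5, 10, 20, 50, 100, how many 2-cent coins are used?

2

349 = 3×100 + 2×20 + 1×5 + 2×2
Count of 2: 2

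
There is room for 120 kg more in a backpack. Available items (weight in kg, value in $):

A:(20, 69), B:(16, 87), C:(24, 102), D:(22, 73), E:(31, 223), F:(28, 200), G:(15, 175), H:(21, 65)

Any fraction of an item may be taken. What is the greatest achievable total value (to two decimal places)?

807.70

Sort by value per unit weight and fill in that order.
Ratios (sorted): G 11.67, E 7.19, F 7.14, B 5.44, C 4.25, A 3.45, D 3.32, H 3.10
take G (15 @ 175); take E (31 @ 223); take F (28 @ 200); take B (16 @ 87); take C (24 @ 102); take 6/20 of A → 20.70. Capacity used 120/120.
Total value = 807.70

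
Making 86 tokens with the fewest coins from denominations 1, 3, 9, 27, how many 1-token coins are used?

2

Greedy: take as many of the largest coin as possible, then repeat with the remainder.
86 − 3×27→5 − 1×3→2 − 2×1→0
Count of 1: 2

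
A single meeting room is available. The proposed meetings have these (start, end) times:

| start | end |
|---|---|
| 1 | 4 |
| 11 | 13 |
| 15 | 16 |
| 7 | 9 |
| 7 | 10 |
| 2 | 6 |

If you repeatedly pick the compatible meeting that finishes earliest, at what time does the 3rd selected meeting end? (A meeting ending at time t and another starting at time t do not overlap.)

13

By end time: (1,4), (2,6), (7,9), (7,10), (11,13), (15,16).
Pick (1,4); next start ≥ 4 → (7,9); next start ≥ 9 → (11,13); next start ≥ 13 → (15,16).
Selected: (1,4) (7,9) (11,13) (15,16)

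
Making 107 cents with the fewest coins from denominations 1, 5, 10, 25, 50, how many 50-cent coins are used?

2

107 − 2×50→7 − 1×5→2 − 2×1→0
Count of 50: 2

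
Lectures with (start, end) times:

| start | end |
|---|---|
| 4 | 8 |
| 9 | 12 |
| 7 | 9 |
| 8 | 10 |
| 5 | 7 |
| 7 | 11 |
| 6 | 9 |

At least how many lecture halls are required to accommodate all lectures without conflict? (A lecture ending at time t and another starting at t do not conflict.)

Count concurrent intervals with a sweep; the peak is the room count.
Events (time:±→running): 4:+→1 5:+→2 6:+→3 7:-→2 7:+→3 7:+→4 … peak 4.

4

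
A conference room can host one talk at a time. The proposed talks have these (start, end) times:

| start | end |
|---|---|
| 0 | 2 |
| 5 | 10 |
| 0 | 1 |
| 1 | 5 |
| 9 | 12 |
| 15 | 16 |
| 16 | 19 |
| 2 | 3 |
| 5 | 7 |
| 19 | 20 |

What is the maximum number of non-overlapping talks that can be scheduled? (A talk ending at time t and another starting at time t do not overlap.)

7

Sorted by end: (0,1)  (0,2)  (2,3)  (1,5)  (5,7)  (5,10)  (9,12)  (15,16)  (16,19)  (19,20)
take (0,1); take (2,3); take (5,7); skip (5,10); take (9,12); take (15,16); take (16,19); take (19,20).
Selected 7 talks.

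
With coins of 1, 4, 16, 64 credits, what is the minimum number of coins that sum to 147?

6

147 − 2×64→19 − 1×16→3 − 3×1→0
Total coins = 2 + 1 + 3 = 6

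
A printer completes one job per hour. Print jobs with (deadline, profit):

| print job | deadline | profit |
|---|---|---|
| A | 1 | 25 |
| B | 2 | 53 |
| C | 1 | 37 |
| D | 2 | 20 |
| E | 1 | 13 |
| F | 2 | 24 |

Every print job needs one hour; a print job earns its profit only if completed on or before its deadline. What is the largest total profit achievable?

Take jobs in profit order; each goes to the latest open slot no later than its deadline.
Profit order: B=53 C=37 A=25 F=24 D=20 E=13
Assign: B→slot 2, C→slot 1, A skipped, F skipped, D skipped, E skipped.
Slots: [1:C] [2:B]
Profit = 37 + 53 = 90

90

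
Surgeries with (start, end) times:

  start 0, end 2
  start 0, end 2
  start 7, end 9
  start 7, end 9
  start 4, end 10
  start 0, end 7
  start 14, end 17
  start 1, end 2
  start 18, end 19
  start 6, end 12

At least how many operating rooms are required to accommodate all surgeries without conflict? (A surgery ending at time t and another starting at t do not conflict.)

The answer is the maximum number of intervals overlapping at any instant.
Events (time:±→running): 0:+→1 0:+→2 0:+→3 1:+→4 … peak 4.

4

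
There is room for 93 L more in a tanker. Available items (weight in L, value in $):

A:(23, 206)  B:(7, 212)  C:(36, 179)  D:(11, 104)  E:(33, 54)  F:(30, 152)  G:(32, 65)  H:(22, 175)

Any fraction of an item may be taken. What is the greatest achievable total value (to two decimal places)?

Ratios (sorted): B 30.29, D 9.45, A 8.96, H 7.95, F 5.07, C 4.97, G 2.03, E 1.64
take B (7 @ 212); take D (11 @ 104); take A (23 @ 206); take H (22 @ 175); take F (30 @ 152). Capacity used 93/93.
Total value = 849.00

849.00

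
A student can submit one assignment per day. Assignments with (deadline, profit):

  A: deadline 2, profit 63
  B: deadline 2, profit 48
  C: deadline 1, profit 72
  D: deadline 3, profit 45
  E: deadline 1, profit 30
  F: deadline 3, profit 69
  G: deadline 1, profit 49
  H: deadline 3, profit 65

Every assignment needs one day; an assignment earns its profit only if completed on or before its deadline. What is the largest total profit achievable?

Sort by profit descending; place each in the latest free slot ≤ its deadline.
Profit order: C=72 F=69 H=65 A=63 G=49 B=48 D=45 E=30
Assign: C→slot 1, F→slot 3, H→slot 2, A skipped, G skipped, B skipped, D skipped, E skipped.
Slots: [1:C] [2:H] [3:F]
Profit = 72 + 65 + 69 = 206

206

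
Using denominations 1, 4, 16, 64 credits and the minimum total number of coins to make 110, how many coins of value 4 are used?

Greedy: take as many of the largest coin as possible, then repeat with the remainder.
110 − 1×64→46 − 2×16→14 − 3×4→2 − 2×1→0
Count of 4: 3

3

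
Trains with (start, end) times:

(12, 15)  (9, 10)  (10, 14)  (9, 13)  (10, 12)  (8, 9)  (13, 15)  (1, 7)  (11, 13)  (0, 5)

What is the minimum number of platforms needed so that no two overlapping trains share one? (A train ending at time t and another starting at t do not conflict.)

The answer is the maximum number of intervals overlapping at any instant.
starts: [0, 1, 8, 9, 9, 10, 10, 11, 12, 13]
ends:   [5, 7, 9, 10, 12, 13, 13, 14, 15, 15]
s0→1 s1→2 e5→1 e7→0 s8→1 e9→0 s9→1 s9→2 e10→1 s10→2 s10→3 s11→4  — peak 4.

4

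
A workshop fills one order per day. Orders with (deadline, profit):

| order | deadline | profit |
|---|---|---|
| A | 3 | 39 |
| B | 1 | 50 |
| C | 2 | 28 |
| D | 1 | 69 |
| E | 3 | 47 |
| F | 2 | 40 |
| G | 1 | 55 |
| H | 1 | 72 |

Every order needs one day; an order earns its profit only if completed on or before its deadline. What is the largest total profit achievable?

159

By profit: H(d1,72), D(d1,69), G(d1,55), B(d1,50), E(d3,47), F(d2,40), A(d3,39), C(d2,28)
H→slot 1; D skipped; G skipped; B skipped; E→slot 3; F→slot 2; A skipped; C skipped.
Profit = 72 + 40 + 47 = 159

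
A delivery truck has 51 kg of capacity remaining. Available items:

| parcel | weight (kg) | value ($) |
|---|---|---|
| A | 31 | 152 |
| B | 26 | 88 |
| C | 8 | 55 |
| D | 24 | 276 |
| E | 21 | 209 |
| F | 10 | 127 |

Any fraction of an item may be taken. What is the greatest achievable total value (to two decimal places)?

572.19

Order: F (127/10=12.70) > D (276/24=11.50) > E (209/21=9.95) > C (55/8=6.88) > A (152/31=4.90) > B (88/26=3.38)
Fill: take F (10 @ 127) → take D (24 @ 276) → take 17/21 of E → 169.19; 51/51 used.
Total value = 572.19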